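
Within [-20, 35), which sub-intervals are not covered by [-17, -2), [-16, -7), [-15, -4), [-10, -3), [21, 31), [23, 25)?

[-20, -17) ∪ [-2, 21) ∪ [31, 35)

Covered (merged): [-17, -2), [21, 31).
Uncovered inside [-20, 35): [-20, -17), [-2, 21), [31, 35).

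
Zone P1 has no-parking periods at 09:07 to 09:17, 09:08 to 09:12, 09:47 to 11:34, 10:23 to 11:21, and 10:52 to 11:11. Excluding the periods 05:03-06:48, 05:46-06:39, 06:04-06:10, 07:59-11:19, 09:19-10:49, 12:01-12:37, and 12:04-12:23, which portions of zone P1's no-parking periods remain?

Merge the first list: 09:07-09:17, 09:47-11:34.
Merge the second list: 05:03-06:48, 07:59-11:19, 12:01-12:37.
09:07-09:17: entirely removed.
09:47-11:34 \ B = 11:19-11:34.

11:19-11:34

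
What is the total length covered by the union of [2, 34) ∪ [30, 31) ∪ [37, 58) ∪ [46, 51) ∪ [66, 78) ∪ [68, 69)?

Merged: [2, 34), [37, 58), [66, 78).
Lengths: 32 + 21 + 12 = 65.

65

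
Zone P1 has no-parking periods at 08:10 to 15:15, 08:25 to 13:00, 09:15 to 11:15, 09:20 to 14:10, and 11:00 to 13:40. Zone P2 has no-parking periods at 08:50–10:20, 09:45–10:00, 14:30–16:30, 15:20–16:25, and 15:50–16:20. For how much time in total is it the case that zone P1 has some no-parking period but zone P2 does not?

First set merges to 08:10–15:15.
Second set merges to 08:50–10:20, 14:30–16:30.
A \ B = 08:10–08:50, 10:20–14:30.
Total: 40 min + 4 h 10 min = 4 h 50 min.

4 h 50 min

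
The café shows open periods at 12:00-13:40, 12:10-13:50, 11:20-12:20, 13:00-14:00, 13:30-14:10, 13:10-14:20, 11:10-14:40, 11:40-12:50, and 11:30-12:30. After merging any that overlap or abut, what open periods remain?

Sort by start: 11:10-14:40, 11:20-12:20, 11:30-12:30, 11:40-12:50, 12:00-13:40, 12:10-13:50, 13:00-14:00, 13:10-14:20, 13:30-14:10.
11:20-12:20 overlaps/touches 11:10-14:40 → extend to 11:10-14:40.
11:30-12:30 overlaps/touches 11:10-14:40 → extend to 11:10-14:40.
11:40-12:50 overlaps/touches 11:10-14:40 → extend to 11:10-14:40.
12:00-13:40 overlaps/touches 11:10-14:40 → extend to 11:10-14:40.
12:10-13:50 overlaps/touches 11:10-14:40 → extend to 11:10-14:40.
13:00-14:00 overlaps/touches 11:10-14:40 → extend to 11:10-14:40.
13:10-14:20 overlaps/touches 11:10-14:40 → extend to 11:10-14:40.
13:30-14:10 overlaps/touches 11:10-14:40 → extend to 11:10-14:40.

11:10-14:40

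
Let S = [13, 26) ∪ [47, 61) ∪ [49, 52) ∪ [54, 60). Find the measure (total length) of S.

Merged: [13, 26), [47, 61).
Lengths: 13 + 14 = 27.

27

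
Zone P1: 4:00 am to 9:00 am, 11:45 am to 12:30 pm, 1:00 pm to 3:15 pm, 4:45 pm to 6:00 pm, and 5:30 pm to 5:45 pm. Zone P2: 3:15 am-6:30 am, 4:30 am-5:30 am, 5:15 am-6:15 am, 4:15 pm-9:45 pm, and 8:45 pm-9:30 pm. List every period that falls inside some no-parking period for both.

4:00 am–6:30 am, 4:45 pm–6:00 pm

A, merged: 4:00 am–9:00 am, 11:45 am–12:30 pm, 1:00 pm–3:15 pm, 4:45 pm–6:00 pm.
B, merged: 3:15 am–6:30 am, 4:15 pm–9:45 pm.
4:00 am–9:00 am meets the second set on 4:00 am–6:30 am.
11:45 am–12:30 pm: no overlap with the second set.
1:00 pm–3:15 pm: no overlap with the second set.
4:45 pm–6:00 pm meets the second set on 4:45 pm–6:00 pm.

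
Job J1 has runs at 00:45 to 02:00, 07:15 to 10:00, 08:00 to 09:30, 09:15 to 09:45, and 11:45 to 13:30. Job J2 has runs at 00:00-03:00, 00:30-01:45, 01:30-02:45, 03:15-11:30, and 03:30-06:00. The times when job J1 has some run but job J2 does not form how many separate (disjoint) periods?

1

First set merges to 00:45–02:00, 07:15–10:00, 11:45–13:30.
Second set merges to 00:00–03:00, 03:15–11:30.
A \ B = 11:45–13:30.
That is 1 disjoint piece.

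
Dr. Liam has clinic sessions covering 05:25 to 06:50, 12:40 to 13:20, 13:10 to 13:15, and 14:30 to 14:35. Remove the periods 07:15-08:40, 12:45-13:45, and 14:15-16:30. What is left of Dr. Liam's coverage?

A, merged: 05:25–06:50, 12:40–13:20, 14:30–14:35.
05:25–06:50: nothing removed.
12:40–13:20 \ B = 12:40–12:45.
14:30–14:35: entirely removed.

05:25–06:50, 12:40–12:45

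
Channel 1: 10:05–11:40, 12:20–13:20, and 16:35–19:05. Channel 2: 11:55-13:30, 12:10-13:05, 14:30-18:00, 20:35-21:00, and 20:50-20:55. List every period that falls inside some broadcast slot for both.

Second set merges to 11:55–13:30, 14:30–18:00, 20:35–21:00.
10:05–11:40 meets no B interval.
12:20–13:20 ∩ B → 12:20–13:20.
16:35–19:05 ∩ B → 16:35–18:00.

12:20–13:20, 16:35–18:00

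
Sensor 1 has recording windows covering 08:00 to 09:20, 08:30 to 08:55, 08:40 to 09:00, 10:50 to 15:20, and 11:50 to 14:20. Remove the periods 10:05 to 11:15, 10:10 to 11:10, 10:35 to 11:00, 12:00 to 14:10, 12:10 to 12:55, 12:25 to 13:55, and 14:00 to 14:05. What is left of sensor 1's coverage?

08:00–09:20, 11:15–12:00, 14:10–15:20

A, merged: 08:00–09:20, 10:50–15:20.
B, merged: 10:05–11:15, 12:00–14:10.
08:00–09:20: nothing removed.
10:50–15:20 \ B = 11:15–12:00, 14:10–15:20.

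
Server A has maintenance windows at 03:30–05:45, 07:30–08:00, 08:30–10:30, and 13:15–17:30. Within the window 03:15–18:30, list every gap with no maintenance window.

03:15–03:30, 05:45–07:30, 08:00–08:30, 10:30–13:15, 17:30–18:30

Covered (merged): 03:30–05:45, 07:30–08:00, 08:30–10:30, 13:15–17:30.
Gaps within 03:15–18:30: 03:15–03:30, 05:45–07:30, 08:00–08:30, 10:30–13:15, 17:30–18:30.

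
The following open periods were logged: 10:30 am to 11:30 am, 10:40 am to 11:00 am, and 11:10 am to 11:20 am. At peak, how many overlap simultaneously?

2

At 10:40 am, 2 of the intervals are simultaneously active.
No point has more.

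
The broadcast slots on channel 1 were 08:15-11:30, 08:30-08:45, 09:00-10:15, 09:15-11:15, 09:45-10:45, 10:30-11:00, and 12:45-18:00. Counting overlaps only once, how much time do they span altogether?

8 h 30 min

Merged: 08:15–11:30, 12:45–18:00.
Lengths: 3 h 15 min + 5 h 15 min = 8 h 30 min.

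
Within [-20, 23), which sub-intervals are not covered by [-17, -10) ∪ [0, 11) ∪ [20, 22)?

Covered (merged): [-17, -10), [0, 11), [20, 22).
Complement within [-20, 23): [-20, -17), [-10, 0), [11, 20), [22, 23).

[-20, -17) ∪ [-10, 0) ∪ [11, 20) ∪ [22, 23)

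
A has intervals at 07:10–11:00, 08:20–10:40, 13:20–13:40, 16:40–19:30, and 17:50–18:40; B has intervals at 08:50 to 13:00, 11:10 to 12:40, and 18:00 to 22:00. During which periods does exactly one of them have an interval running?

07:10–08:50, 11:00–13:00, 13:20–13:40, 16:40–18:00, 19:30–22:00

A, merged: 07:10–11:00, 13:20–13:40, 16:40–19:30.
B, merged: 08:50–13:00, 18:00–22:00.
A \ B = 07:10–08:50, 13:20–13:40, 16:40–18:00.
B \ A = 11:00–13:00, 19:30–22:00.
Union of the two gives the symmetric difference.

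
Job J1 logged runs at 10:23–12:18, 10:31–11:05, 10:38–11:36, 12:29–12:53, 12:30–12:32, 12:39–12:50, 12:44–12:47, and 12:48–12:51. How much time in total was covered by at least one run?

2 h 19 min

Merged: 10:23–12:18, 12:29–12:53.
Lengths: 1 h 55 min + 24 min = 2 h 19 min.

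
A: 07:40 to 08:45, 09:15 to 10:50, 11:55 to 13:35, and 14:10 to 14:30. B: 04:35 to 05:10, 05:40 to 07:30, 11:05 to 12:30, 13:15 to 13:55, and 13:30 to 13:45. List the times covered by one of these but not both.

Merge the second list: 04:35-05:10, 05:40-07:30, 11:05-12:30, 13:15-13:55.
A \ B = 07:40-08:45, 09:15-10:50, 12:30-13:15, 14:10-14:30.
B \ A = 04:35-05:10, 05:40-07:30, 11:05-11:55, 13:35-13:55.
Union of the two gives the symmetric difference.

04:35-05:10, 05:40-07:30, 07:40-08:45, 09:15-10:50, 11:05-11:55, 12:30-13:15, 13:35-13:55, 14:10-14:30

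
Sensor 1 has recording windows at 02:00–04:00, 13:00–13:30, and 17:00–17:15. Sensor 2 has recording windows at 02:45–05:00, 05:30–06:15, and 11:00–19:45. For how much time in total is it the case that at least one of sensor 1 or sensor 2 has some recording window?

A ∪ B = 02:00-05:00, 05:30-06:15, 11:00-19:45.
Total: 3 h + 45 min + 8 h 45 min = 12 h 30 min.

12 h 30 min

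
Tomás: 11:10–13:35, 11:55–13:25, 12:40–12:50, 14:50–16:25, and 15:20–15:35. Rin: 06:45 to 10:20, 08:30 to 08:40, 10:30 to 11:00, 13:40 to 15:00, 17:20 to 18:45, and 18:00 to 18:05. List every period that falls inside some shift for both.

A, merged: 11:10-13:35, 14:50-16:25.
B, merged: 06:45-10:20, 10:30-11:00, 13:40-15:00, 17:20-18:45.
11:10-13:35 falls entirely outside B.
14:50-16:25 overlaps B on 14:50-15:00.

14:50-15:00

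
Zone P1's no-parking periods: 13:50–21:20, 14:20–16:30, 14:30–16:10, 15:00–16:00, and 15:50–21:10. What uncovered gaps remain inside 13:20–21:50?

13:20-13:50, 21:20-21:50

Covered (merged): 13:50-21:20.
Gaps within 13:20-21:50: 13:20-13:50, 21:20-21:50.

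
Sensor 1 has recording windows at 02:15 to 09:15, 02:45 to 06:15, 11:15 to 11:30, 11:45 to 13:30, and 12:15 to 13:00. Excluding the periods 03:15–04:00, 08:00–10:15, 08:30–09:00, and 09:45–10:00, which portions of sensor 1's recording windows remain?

First set merges to 02:15–09:15, 11:15–11:30, 11:45–13:30.
Second set merges to 03:15–04:00, 08:00–10:15.
02:15–09:15 \ B = 02:15–03:15, 04:00–08:00.
11:15–11:30: nothing removed.
11:45–13:30: nothing removed.

02:15–03:15, 04:00–08:00, 11:15–11:30, 11:45–13:30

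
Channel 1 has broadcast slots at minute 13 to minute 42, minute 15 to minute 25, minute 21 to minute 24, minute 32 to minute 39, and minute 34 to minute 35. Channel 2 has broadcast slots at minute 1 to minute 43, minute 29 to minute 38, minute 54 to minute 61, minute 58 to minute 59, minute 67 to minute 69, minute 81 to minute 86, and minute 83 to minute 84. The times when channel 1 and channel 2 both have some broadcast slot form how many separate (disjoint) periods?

1

First set merges to minute 13 to minute 42.
Second set merges to minute 1 to minute 43, minute 54 to minute 61, minute 67 to minute 69, minute 81 to minute 86.
A ∩ B = minute 13 to minute 42.
That is 1 disjoint piece.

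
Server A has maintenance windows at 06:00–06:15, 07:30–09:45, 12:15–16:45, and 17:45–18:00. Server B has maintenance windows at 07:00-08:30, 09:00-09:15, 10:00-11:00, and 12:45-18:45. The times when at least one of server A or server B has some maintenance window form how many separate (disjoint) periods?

4

A ∪ B = 06:00–06:15, 07:00–09:45, 10:00–11:00, 12:15–18:45.
That is 4 disjoint pieces.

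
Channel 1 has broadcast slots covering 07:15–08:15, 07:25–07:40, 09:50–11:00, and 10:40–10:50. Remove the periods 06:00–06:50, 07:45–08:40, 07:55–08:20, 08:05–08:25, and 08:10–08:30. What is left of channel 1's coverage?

07:15–07:45, 09:50–11:00

A, merged: 07:15–08:15, 09:50–11:00.
B, merged: 06:00–06:50, 07:45–08:40.
07:15–08:15 with B removed leaves 07:15–07:45.
09:50–11:00 is untouched.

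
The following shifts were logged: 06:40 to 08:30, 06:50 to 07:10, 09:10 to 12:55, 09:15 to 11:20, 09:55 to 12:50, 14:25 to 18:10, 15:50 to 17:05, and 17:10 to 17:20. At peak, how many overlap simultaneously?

3

Walk the sorted start/end points keeping a running depth.
The depth first hits 3 at 09:55.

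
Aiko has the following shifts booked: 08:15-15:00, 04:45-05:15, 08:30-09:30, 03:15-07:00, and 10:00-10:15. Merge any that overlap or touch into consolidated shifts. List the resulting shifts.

Sort by start: 03:15–07:00, 04:45–05:15, 08:15–15:00, 08:30–09:30, 10:00–10:15.
04:45–05:15 overlaps/touches 03:15–07:00 → extend to 03:15–07:00.
08:15–15:00 is disjoint → start new block.
08:30–09:30 overlaps/touches 08:15–15:00 → extend to 08:15–15:00.
10:00–10:15 overlaps/touches 08:15–15:00 → extend to 08:15–15:00.

03:15–07:00, 08:15–15:00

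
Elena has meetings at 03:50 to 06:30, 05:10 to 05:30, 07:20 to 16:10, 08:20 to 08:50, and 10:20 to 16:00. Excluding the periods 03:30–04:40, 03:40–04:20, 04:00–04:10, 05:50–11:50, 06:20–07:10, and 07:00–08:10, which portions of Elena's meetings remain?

04:40–05:50, 11:50–16:10

Merge the first list: 03:50–06:30, 07:20–16:10.
Merge the second list: 03:30–04:40, 05:50–11:50.
03:50–06:30 with B removed leaves 04:40–05:50.
07:20–16:10 with B removed leaves 11:50–16:10.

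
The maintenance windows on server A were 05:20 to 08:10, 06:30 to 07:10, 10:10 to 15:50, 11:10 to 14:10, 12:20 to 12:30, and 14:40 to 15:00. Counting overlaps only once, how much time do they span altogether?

Merged: 05:20-08:10, 10:10-15:50.
Lengths: 2 h 50 min + 5 h 40 min = 8 h 30 min.

8 h 30 min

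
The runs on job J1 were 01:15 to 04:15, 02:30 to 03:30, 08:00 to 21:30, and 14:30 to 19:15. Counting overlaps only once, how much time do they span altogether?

Merged: 01:15–04:15, 08:00–21:30.
Lengths: 3 h + 13 h 30 min = 16 h 30 min.

16 h 30 min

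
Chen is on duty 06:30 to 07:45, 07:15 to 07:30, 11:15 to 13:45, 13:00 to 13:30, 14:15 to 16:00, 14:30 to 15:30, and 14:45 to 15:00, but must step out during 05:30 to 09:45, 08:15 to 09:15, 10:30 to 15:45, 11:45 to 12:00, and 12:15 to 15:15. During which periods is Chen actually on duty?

A, merged: 06:30-07:45, 11:15-13:45, 14:15-16:00.
B, merged: 05:30-09:45, 10:30-15:45.
06:30-07:45 lies entirely inside B → drops out.
11:15-13:45 lies entirely inside B → drops out.
14:15-16:00 with B removed leaves 15:45-16:00.

15:45-16:00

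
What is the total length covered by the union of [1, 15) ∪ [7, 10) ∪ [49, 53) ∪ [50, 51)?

Merged: [1, 15), [49, 53).
Lengths: 14 + 4 = 18.

18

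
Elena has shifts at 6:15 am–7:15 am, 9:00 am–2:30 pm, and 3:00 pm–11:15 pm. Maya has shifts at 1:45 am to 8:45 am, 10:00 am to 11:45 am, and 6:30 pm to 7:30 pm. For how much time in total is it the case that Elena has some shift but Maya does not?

A \ B = 9:00 am-10:00 am, 11:45 am-2:30 pm, 3:00 pm-6:30 pm, 7:30 pm-11:15 pm.
Total: 1 h + 2 h 45 min + 3 h 30 min + 3 h 45 min = 11 h.

11 h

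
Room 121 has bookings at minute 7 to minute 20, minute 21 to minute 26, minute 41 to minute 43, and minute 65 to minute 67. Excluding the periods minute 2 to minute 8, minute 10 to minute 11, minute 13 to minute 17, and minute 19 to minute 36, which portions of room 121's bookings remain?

minute 7 to minute 20 \ B = minute 8 to minute 10, minute 11 to minute 13, minute 17 to minute 19.
minute 21 to minute 26: entirely removed.
minute 41 to minute 43: nothing removed.
minute 65 to minute 67: nothing removed.

minute 8 to minute 10, minute 11 to minute 13, minute 17 to minute 19, minute 41 to minute 43, minute 65 to minute 67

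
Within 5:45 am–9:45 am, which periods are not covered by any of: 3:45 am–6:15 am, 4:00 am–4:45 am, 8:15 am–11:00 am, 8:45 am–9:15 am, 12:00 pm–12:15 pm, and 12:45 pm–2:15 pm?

6:15 am–8:15 am

After merging, the occupied span is 3:45 am–6:15 am, 8:15 am–11:00 am, 12:00 pm–12:15 pm, 12:45 pm–2:15 pm.
Gaps within 5:45 am–9:45 am: 6:15 am–8:15 am.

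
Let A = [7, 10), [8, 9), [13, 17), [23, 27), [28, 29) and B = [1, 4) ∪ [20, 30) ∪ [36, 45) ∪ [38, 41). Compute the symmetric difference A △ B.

A, merged: [7, 10), [13, 17), [23, 27), [28, 29).
B, merged: [1, 4), [20, 30), [36, 45).
A but not B: [7, 10), [13, 17).
B but not A: [1, 4), [20, 23), [27, 28), [29, 30), [36, 45).
Combining gives A △ B.

[1, 4) ∪ [7, 10) ∪ [13, 17) ∪ [20, 23) ∪ [27, 28) ∪ [29, 30) ∪ [36, 45)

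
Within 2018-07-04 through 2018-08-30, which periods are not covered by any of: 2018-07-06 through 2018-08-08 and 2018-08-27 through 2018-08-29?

2018-07-04 through 2018-07-05, 2018-08-09 through 2018-08-26, 2018-08-30 through 2018-08-30

Covered (merged): 2018-07-06 through 2018-08-08, 2018-08-27 through 2018-08-29.
Gaps within 2018-07-04 through 2018-08-30: 2018-07-04 through 2018-07-05, 2018-08-09 through 2018-08-26, 2018-08-30 through 2018-08-30.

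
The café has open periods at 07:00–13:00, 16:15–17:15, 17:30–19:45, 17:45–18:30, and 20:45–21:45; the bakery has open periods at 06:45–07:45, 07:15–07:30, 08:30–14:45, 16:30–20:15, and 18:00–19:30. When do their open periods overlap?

07:00–07:45, 08:30–13:00, 16:30–17:15, 17:30–19:45

Merge the first list: 07:00–13:00, 16:15–17:15, 17:30–19:45, 20:45–21:45.
Merge the second list: 06:45–07:45, 08:30–14:45, 16:30–20:15.
07:00–13:00 ∩ B → 07:00–07:45, 08:30–13:00.
16:15–17:15 ∩ B → 16:30–17:15.
17:30–19:45 ∩ B → 17:30–19:45.
20:45–21:45 meets no B interval.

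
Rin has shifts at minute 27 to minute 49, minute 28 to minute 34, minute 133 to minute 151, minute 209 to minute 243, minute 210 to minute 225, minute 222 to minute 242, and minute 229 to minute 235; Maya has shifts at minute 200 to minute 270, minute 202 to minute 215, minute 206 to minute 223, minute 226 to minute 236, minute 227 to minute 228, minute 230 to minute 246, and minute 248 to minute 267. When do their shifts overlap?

minute 209 to minute 243

A, merged: minute 27 to minute 49, minute 133 to minute 151, minute 209 to minute 243.
B, merged: minute 200 to minute 270.
minute 27 to minute 49 meets no B interval.
minute 133 to minute 151 meets no B interval.
minute 209 to minute 243 ∩ B → minute 209 to minute 243.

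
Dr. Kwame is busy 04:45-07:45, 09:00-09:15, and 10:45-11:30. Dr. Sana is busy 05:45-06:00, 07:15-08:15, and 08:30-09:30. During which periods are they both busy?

05:45-06:00, 07:15-07:45, 09:00-09:15

04:45-07:45 overlaps B on 05:45-06:00, 07:15-07:45.
09:00-09:15 overlaps B on 09:00-09:15.
10:45-11:30 falls entirely outside B.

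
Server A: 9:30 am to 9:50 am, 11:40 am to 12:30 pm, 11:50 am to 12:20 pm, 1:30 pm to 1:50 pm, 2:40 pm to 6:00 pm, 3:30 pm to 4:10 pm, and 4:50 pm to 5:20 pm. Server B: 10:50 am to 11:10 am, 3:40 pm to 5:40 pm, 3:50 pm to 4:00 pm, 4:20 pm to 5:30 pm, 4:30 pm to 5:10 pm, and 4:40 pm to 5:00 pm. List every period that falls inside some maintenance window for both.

A, merged: 9:30 am–9:50 am, 11:40 am–12:30 pm, 1:30 pm–1:50 pm, 2:40 pm–6:00 pm.
B, merged: 10:50 am–11:10 am, 3:40 pm–5:40 pm.
9:30 am–9:50 am meets no B interval.
11:40 am–12:30 pm meets no B interval.
1:30 pm–1:50 pm meets no B interval.
2:40 pm–6:00 pm ∩ B → 3:40 pm–5:40 pm.

3:40 pm–5:40 pm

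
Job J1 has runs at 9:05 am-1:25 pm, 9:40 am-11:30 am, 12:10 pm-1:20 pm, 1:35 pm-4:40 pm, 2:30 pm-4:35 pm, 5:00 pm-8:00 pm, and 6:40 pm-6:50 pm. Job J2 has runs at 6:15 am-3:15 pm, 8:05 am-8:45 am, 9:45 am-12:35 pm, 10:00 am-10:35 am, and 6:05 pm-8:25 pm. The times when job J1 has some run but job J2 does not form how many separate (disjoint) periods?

A, merged: 9:05 am–1:25 pm, 1:35 pm–4:40 pm, 5:00 pm–8:00 pm.
B, merged: 6:15 am–3:15 pm, 6:05 pm–8:25 pm.
A \ B = 3:15 pm–4:40 pm, 5:00 pm–6:05 pm.
That is 2 disjoint pieces.

2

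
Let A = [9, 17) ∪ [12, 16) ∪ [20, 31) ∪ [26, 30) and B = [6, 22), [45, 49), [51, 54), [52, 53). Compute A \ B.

[22, 31)

First set merges to [9, 17), [20, 31).
Second set merges to [6, 22), [45, 49), [51, 54).
[9, 17): fully covered by B → removed.
[20, 31) minus B → [22, 31).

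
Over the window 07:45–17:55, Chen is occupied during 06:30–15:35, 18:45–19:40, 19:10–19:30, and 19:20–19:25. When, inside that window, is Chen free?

15:35-17:55

After merging, the occupied span is 06:30-15:35, 18:45-19:40.
Gaps within 07:45-17:55: 15:35-17:55.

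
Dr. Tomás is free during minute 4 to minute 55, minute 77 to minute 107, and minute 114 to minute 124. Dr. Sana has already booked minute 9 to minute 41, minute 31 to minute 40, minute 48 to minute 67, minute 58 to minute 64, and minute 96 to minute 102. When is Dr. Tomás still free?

B, merged: minute 9 to minute 41, minute 48 to minute 67, minute 96 to minute 102.
minute 4 to minute 55 with B removed leaves minute 4 to minute 9, minute 41 to minute 48.
minute 77 to minute 107 with B removed leaves minute 77 to minute 96, minute 102 to minute 107.
minute 114 to minute 124 is untouched.

minute 4 to minute 9, minute 41 to minute 48, minute 77 to minute 96, minute 102 to minute 107, minute 114 to minute 124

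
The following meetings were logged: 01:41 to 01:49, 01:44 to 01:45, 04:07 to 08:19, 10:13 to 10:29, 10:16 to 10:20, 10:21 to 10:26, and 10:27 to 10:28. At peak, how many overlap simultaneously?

2

Walk the sorted start/end points keeping a running depth.
The depth first hits 2 at 01:44.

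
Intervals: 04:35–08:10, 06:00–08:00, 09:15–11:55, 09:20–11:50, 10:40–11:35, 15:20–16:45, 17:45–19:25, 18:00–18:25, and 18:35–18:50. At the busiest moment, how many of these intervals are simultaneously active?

Sweep endpoints in order; track running count of active intervals.
Peak of 3 reached at 10:40.

3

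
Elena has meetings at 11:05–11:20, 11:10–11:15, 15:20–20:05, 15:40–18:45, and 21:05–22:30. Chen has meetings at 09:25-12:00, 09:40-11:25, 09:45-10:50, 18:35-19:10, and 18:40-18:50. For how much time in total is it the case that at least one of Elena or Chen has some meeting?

8 h 45 min

A, merged: 11:05-11:20, 15:20-20:05, 21:05-22:30.
B, merged: 09:25-12:00, 18:35-19:10.
A ∪ B = 09:25-12:00, 15:20-20:05, 21:05-22:30.
Total: 2 h 35 min + 4 h 45 min + 1 h 25 min = 8 h 45 min.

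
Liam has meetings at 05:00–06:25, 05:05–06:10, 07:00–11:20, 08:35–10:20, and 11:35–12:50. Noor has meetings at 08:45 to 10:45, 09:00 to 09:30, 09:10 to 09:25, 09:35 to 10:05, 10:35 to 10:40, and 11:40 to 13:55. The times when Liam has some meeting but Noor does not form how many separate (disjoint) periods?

4

A, merged: 05:00–06:25, 07:00–11:20, 11:35–12:50.
B, merged: 08:45–10:45, 11:40–13:55.
A \ B = 05:00–06:25, 07:00–08:45, 10:45–11:20, 11:35–11:40.
That is 4 disjoint pieces.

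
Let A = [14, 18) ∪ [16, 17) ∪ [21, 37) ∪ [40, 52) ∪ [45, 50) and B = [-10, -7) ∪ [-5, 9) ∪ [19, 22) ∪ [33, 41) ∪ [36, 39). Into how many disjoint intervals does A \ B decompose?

3

First set merges to [14, 18), [21, 37), [40, 52).
Second set merges to [-10, -7), [-5, 9), [19, 22), [33, 41).
A \ B = [14, 18), [22, 33), [41, 52).
That is 3 disjoint pieces.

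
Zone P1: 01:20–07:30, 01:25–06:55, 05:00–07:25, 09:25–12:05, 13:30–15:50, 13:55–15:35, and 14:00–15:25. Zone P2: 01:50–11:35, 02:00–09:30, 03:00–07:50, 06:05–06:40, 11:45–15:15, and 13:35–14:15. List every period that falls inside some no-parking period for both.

01:50-07:30, 09:25-11:35, 11:45-12:05, 13:30-15:15

Merge the first list: 01:20-07:30, 09:25-12:05, 13:30-15:50.
Merge the second list: 01:50-11:35, 11:45-15:15.
01:20-07:30 overlaps B on 01:50-07:30.
09:25-12:05 overlaps B on 09:25-11:35, 11:45-12:05.
13:30-15:50 overlaps B on 13:30-15:15.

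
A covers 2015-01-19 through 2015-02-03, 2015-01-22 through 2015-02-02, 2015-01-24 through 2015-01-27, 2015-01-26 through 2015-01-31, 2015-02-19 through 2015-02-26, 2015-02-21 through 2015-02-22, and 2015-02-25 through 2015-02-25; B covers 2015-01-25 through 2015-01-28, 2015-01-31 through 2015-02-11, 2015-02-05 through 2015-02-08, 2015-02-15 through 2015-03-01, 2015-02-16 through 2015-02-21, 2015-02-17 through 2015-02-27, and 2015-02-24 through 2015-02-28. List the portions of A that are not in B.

2015-01-19 through 2015-01-24, 2015-01-29 through 2015-01-30

First set merges to 2015-01-19 through 2015-02-03, 2015-02-19 through 2015-02-26.
Second set merges to 2015-01-25 through 2015-01-28, 2015-01-31 through 2015-02-11, 2015-02-15 through 2015-03-01.
2015-01-19 through 2015-02-03 \ B = 2015-01-19 through 2015-01-24, 2015-01-29 through 2015-01-30.
2015-02-19 through 2015-02-26: entirely removed.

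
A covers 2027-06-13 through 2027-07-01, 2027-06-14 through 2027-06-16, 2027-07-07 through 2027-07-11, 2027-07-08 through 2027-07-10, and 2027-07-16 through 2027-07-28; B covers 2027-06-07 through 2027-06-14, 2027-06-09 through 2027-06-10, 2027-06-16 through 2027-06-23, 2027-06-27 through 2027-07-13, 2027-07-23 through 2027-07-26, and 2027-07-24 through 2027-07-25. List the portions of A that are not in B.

2027-06-15 through 2027-06-15, 2027-06-24 through 2027-06-26, 2027-07-16 through 2027-07-22, 2027-07-27 through 2027-07-28

Merge the first list: 2027-06-13 through 2027-07-01, 2027-07-07 through 2027-07-11, 2027-07-16 through 2027-07-28.
Merge the second list: 2027-06-07 through 2027-06-14, 2027-06-16 through 2027-06-23, 2027-06-27 through 2027-07-13, 2027-07-23 through 2027-07-26.
2027-06-13 through 2027-07-01 with B removed leaves 2027-06-15 through 2027-06-15, 2027-06-24 through 2027-06-26.
2027-07-07 through 2027-07-11 lies entirely inside B → drops out.
2027-07-16 through 2027-07-28 with B removed leaves 2027-07-16 through 2027-07-22, 2027-07-27 through 2027-07-28.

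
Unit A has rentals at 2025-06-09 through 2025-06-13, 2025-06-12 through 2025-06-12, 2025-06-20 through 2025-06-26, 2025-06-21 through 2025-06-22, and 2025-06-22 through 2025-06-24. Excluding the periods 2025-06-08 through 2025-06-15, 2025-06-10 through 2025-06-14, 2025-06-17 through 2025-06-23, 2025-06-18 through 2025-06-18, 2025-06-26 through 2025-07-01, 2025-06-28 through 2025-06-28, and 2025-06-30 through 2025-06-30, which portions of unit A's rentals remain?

First set merges to 2025-06-09 through 2025-06-13, 2025-06-20 through 2025-06-26.
Second set merges to 2025-06-08 through 2025-06-15, 2025-06-17 through 2025-06-23, 2025-06-26 through 2025-07-01.
2025-06-09 through 2025-06-13: fully covered by B → removed.
2025-06-20 through 2025-06-26 minus B → 2025-06-24 through 2025-06-25.

2025-06-24 through 2025-06-25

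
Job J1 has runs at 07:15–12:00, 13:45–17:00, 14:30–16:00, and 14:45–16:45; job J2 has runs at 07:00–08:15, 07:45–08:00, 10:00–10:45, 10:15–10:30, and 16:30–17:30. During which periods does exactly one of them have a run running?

Merge the first list: 07:15-12:00, 13:45-17:00.
Merge the second list: 07:00-08:15, 10:00-10:45, 16:30-17:30.
A but not B: 08:15-10:00, 10:45-12:00, 13:45-16:30.
B but not A: 07:00-07:15, 17:00-17:30.
Combining gives A △ B.

07:00-07:15, 08:15-10:00, 10:45-12:00, 13:45-16:30, 17:00-17:30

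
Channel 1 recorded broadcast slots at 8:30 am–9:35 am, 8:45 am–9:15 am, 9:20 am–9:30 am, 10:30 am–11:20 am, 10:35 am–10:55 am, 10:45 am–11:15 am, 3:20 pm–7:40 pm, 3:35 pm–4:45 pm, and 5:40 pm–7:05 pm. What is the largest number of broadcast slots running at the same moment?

3

At 10:45 am, 3 of the intervals are simultaneously active.
No point has more.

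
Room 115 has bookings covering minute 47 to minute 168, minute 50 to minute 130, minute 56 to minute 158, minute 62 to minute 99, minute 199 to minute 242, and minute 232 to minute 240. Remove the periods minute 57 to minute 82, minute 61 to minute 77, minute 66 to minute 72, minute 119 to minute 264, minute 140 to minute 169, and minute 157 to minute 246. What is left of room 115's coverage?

minute 47 to minute 57, minute 82 to minute 119

Merge the first list: minute 47 to minute 168, minute 199 to minute 242.
Merge the second list: minute 57 to minute 82, minute 119 to minute 264.
minute 47 to minute 168 \ B = minute 47 to minute 57, minute 82 to minute 119.
minute 199 to minute 242: entirely removed.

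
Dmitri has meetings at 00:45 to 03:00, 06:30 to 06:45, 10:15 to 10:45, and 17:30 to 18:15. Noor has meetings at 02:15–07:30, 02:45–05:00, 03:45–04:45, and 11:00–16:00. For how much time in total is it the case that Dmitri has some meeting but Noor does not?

2 h 45 min

Second set merges to 02:15–07:30, 11:00–16:00.
A \ B = 00:45–02:15, 10:15–10:45, 17:30–18:15.
Total: 1 h 30 min + 30 min + 45 min = 2 h 45 min.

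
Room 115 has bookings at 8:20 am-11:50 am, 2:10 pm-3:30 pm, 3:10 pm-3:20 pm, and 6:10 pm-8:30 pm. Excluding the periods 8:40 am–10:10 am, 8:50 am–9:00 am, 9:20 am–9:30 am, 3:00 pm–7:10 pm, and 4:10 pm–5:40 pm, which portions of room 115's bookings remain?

8:20 am–8:40 am, 10:10 am–11:50 am, 2:10 pm–3:00 pm, 7:10 pm–8:30 pm

A, merged: 8:20 am–11:50 am, 2:10 pm–3:30 pm, 6:10 pm–8:30 pm.
B, merged: 8:40 am–10:10 am, 3:00 pm–7:10 pm.
8:20 am–11:50 am minus B → 8:20 am–8:40 am, 10:10 am–11:50 am.
2:10 pm–3:30 pm minus B → 2:10 pm–3:00 pm.
6:10 pm–8:30 pm minus B → 7:10 pm–8:30 pm.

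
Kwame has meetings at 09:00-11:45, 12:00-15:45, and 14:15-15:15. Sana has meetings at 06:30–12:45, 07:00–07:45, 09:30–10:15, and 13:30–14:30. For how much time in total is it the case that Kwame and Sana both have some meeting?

First set merges to 09:00–11:45, 12:00–15:45.
Second set merges to 06:30–12:45, 13:30–14:30.
A ∩ B = 09:00–11:45, 12:00–12:45, 13:30–14:30.
Total: 2 h 45 min + 45 min + 1 h = 4 h 30 min.

4 h 30 min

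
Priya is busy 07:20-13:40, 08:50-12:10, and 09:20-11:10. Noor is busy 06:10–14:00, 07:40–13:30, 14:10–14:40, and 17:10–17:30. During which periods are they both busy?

07:20-13:40

A, merged: 07:20-13:40.
B, merged: 06:10-14:00, 14:10-14:40, 17:10-17:30.
07:20-13:40 ∩ B → 07:20-13:40.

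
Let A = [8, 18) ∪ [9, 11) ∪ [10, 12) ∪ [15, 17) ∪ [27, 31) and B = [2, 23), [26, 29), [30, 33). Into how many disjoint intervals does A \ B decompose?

Merge the first list: [8, 18), [27, 31).
A \ B = [29, 30).
That is 1 disjoint piece.

1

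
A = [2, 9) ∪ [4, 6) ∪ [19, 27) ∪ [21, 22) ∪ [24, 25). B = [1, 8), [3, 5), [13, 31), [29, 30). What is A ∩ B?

[2, 8) ∪ [19, 27)

A, merged: [2, 9), [19, 27).
B, merged: [1, 8), [13, 31).
[2, 9) ∩ B → [2, 8).
[19, 27) ∩ B → [19, 27).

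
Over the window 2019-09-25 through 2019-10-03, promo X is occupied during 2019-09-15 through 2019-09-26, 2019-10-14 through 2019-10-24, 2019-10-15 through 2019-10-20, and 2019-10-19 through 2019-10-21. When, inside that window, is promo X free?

Covered (merged): 2019-09-15 through 2019-09-26, 2019-10-14 through 2019-10-24.
Uncovered inside 2019-09-25 through 2019-10-03: 2019-09-27 through 2019-10-03.

2019-09-27 through 2019-10-03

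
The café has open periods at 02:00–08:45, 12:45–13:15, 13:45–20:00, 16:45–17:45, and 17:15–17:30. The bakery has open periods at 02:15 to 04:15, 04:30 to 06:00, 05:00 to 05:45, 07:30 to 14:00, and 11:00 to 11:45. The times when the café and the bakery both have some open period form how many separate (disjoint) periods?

A, merged: 02:00–08:45, 12:45–13:15, 13:45–20:00.
B, merged: 02:15–04:15, 04:30–06:00, 07:30–14:00.
A ∩ B = 02:15–04:15, 04:30–06:00, 07:30–08:45, 12:45–13:15, 13:45–14:00.
That is 5 disjoint pieces.

5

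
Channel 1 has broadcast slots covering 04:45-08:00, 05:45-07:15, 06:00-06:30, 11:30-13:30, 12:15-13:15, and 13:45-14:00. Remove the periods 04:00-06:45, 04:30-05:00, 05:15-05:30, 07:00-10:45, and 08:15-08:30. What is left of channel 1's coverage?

First set merges to 04:45–08:00, 11:30–13:30, 13:45–14:00.
Second set merges to 04:00–06:45, 07:00–10:45.
04:45–08:00 with B removed leaves 06:45–07:00.
11:30–13:30 is untouched.
13:45–14:00 is untouched.

06:45–07:00, 11:30–13:30, 13:45–14:00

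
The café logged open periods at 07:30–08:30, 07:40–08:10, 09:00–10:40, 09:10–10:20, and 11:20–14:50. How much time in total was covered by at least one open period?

Merged: 07:30–08:30, 09:00–10:40, 11:20–14:50.
Lengths: 1 h + 1 h 40 min + 3 h 30 min = 6 h 10 min.

6 h 10 min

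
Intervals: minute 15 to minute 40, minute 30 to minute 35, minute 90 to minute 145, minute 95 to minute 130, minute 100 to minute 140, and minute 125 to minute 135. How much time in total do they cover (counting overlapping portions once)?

80 minutes

Merged: minute 15 to minute 40, minute 90 to minute 145.
Lengths: 25 minutes + 55 minutes = 80 minutes.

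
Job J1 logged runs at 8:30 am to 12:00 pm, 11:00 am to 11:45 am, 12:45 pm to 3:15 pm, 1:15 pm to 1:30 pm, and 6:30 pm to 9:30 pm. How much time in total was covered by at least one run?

Merged: 8:30 am–12:00 pm, 12:45 pm–3:15 pm, 6:30 pm–9:30 pm.
Lengths: 3 h 30 min + 2 h 30 min + 3 h = 9 h.

9 h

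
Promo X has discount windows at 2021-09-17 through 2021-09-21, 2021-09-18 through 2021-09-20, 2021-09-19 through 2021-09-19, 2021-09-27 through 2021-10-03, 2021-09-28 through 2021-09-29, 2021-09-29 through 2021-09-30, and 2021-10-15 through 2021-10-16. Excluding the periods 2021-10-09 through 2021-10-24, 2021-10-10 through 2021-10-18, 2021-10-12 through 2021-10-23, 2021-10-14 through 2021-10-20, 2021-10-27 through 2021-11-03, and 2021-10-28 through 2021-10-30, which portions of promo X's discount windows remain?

2021-09-17 through 2021-09-21, 2021-09-27 through 2021-10-03

A, merged: 2021-09-17 through 2021-09-21, 2021-09-27 through 2021-10-03, 2021-10-15 through 2021-10-16.
B, merged: 2021-10-09 through 2021-10-24, 2021-10-27 through 2021-11-03.
2021-09-17 through 2021-09-21 is untouched.
2021-09-27 through 2021-10-03 is untouched.
2021-10-15 through 2021-10-16 lies entirely inside B → drops out.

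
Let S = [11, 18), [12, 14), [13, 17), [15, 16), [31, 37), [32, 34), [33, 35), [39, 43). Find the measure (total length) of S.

17

Merged: [11, 18), [31, 37), [39, 43).
Lengths: 7 + 6 + 4 = 17.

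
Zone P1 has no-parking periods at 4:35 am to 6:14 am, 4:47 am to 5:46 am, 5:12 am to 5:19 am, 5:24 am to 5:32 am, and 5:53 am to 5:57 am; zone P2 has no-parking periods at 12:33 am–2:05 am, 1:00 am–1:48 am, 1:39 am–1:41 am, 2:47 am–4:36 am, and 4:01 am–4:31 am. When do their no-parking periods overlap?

4:35 am–4:36 am

Merge the first list: 4:35 am–6:14 am.
Merge the second list: 12:33 am–2:05 am, 2:47 am–4:36 am.
4:35 am–6:14 am ∩ B → 4:35 am–4:36 am.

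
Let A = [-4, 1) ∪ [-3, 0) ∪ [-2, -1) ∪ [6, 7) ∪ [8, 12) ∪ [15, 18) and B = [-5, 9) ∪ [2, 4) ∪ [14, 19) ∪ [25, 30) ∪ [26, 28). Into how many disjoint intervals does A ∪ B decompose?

3

Merge the first list: [-4, 1), [6, 7), [8, 12), [15, 18).
Merge the second list: [-5, 9), [14, 19), [25, 30).
A ∪ B = [-5, 12), [14, 19), [25, 30).
That is 3 disjoint pieces.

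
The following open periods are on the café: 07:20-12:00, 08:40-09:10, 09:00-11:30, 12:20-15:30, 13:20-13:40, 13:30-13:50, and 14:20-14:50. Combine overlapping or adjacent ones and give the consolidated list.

08:40–09:10 overlaps/touches 07:20–12:00 → extend to 07:20–12:00.
09:00–11:30 overlaps/touches 07:20–12:00 → extend to 07:20–12:00.
12:20–15:30 is disjoint → start new block.
13:20–13:40 overlaps/touches 12:20–15:30 → extend to 12:20–15:30.
13:30–13:50 overlaps/touches 12:20–15:30 → extend to 12:20–15:30.
14:20–14:50 overlaps/touches 12:20–15:30 → extend to 12:20–15:30.

07:20–12:00, 12:20–15:30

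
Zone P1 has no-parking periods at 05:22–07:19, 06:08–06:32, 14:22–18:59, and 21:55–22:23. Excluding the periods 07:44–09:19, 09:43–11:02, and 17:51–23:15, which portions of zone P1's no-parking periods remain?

05:22–07:19, 14:22–17:51

First set merges to 05:22–07:19, 14:22–18:59, 21:55–22:23.
05:22–07:19: nothing removed.
14:22–18:59 \ B = 14:22–17:51.
21:55–22:23: entirely removed.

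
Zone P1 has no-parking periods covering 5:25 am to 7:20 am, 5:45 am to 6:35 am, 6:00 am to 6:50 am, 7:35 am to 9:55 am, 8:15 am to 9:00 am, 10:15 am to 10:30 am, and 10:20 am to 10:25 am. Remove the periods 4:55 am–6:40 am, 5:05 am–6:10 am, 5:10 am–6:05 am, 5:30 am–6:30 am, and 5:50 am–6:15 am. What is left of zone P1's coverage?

Merge the first list: 5:25 am–7:20 am, 7:35 am–9:55 am, 10:15 am–10:30 am.
Merge the second list: 4:55 am–6:40 am.
5:25 am–7:20 am \ B = 6:40 am–7:20 am.
7:35 am–9:55 am: nothing removed.
10:15 am–10:30 am: nothing removed.

6:40 am–7:20 am, 7:35 am–9:55 am, 10:15 am–10:30 am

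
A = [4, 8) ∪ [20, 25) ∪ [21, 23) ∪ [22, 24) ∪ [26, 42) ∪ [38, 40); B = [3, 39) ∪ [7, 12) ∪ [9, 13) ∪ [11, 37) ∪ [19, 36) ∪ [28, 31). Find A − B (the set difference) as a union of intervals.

First set merges to [4, 8), [20, 25), [26, 42).
Second set merges to [3, 39).
[4, 8): fully covered by B → removed.
[20, 25): fully covered by B → removed.
[26, 42) minus B → [39, 42).

[39, 42)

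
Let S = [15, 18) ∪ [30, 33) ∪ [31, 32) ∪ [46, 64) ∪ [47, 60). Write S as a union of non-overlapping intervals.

[30, 33) is disjoint → start new block.
[31, 32) overlaps/touches [30, 33) → extend to [30, 33).
[46, 64) is disjoint → start new block.
[47, 60) overlaps/touches [46, 64) → extend to [46, 64).

[15, 18) ∪ [30, 33) ∪ [46, 64)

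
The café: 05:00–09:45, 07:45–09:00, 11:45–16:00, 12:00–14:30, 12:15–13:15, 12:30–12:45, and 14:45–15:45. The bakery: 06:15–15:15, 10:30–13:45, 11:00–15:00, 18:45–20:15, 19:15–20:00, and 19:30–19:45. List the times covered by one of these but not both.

First set merges to 05:00–09:45, 11:45–16:00.
Second set merges to 06:15–15:15, 18:45–20:15.
Only in the first: 05:00–06:15, 15:15–16:00.
Only in the second: 09:45–11:45, 18:45–20:15.
Together these are the periods covered by exactly one.

05:00–06:15, 09:45–11:45, 15:15–16:00, 18:45–20:15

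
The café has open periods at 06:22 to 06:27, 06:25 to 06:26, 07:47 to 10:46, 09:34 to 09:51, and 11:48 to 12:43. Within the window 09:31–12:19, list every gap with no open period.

10:46-11:48

Covered (merged): 06:22-06:27, 07:47-10:46, 11:48-12:43.
Uncovered inside 09:31-12:19: 10:46-11:48.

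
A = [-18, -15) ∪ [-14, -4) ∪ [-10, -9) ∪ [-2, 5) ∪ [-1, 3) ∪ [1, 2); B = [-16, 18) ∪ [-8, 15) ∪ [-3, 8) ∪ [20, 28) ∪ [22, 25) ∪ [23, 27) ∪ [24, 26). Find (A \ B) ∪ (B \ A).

[-18, -16) ∪ [-15, -14) ∪ [-4, -2) ∪ [5, 18) ∪ [20, 28)

First set merges to [-18, -15), [-14, -4), [-2, 5).
Second set merges to [-16, 18), [20, 28).
A \ B = [-18, -16).
B \ A = [-15, -14), [-4, -2), [5, 18), [20, 28).
Union of the two gives the symmetric difference.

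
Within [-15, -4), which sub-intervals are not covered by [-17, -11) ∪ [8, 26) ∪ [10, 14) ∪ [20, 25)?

[-11, -4)

The merged coverage is [-17, -11), [8, 26).
Gaps within [-15, -4): [-11, -4).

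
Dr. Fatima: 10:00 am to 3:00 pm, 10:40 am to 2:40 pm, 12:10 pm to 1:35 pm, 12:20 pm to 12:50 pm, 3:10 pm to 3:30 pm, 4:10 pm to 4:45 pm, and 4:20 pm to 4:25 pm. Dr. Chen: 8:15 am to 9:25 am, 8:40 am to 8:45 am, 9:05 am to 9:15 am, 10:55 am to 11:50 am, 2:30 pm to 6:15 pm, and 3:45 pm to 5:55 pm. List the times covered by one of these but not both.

8:15 am–9:25 am, 10:00 am–10:55 am, 11:50 am–2:30 pm, 3:00 pm–3:10 pm, 3:30 pm–4:10 pm, 4:45 pm–6:15 pm

Merge the first list: 10:00 am–3:00 pm, 3:10 pm–3:30 pm, 4:10 pm–4:45 pm.
Merge the second list: 8:15 am–9:25 am, 10:55 am–11:50 am, 2:30 pm–6:15 pm.
A but not B: 10:00 am–10:55 am, 11:50 am–2:30 pm.
B but not A: 8:15 am–9:25 am, 3:00 pm–3:10 pm, 3:30 pm–4:10 pm, 4:45 pm–6:15 pm.
Combining gives A △ B.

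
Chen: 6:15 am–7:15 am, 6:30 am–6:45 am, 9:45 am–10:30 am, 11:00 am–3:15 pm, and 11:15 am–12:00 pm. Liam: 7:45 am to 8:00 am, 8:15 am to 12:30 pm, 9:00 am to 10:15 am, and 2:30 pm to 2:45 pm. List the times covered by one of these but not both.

6:15 am–7:15 am, 7:45 am–8:00 am, 8:15 am–9:45 am, 10:30 am–11:00 am, 12:30 pm–2:30 pm, 2:45 pm–3:15 pm

First set merges to 6:15 am–7:15 am, 9:45 am–10:30 am, 11:00 am–3:15 pm.
Second set merges to 7:45 am–8:00 am, 8:15 am–12:30 pm, 2:30 pm–2:45 pm.
A \ B = 6:15 am–7:15 am, 12:30 pm–2:30 pm, 2:45 pm–3:15 pm.
B \ A = 7:45 am–8:00 am, 8:15 am–9:45 am, 10:30 am–11:00 am.
Union of the two gives the symmetric difference.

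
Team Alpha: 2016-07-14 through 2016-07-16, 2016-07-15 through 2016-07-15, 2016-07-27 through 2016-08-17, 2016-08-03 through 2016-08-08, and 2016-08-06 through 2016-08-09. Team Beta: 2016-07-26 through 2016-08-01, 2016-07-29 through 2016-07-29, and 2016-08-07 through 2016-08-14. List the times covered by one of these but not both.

2016-07-14 through 2016-07-16, 2016-07-26 through 2016-07-26, 2016-08-02 through 2016-08-06, 2016-08-15 through 2016-08-17

First set merges to 2016-07-14 through 2016-07-16, 2016-07-27 through 2016-08-17.
Second set merges to 2016-07-26 through 2016-08-01, 2016-08-07 through 2016-08-14.
A but not B: 2016-07-14 through 2016-07-16, 2016-08-02 through 2016-08-06, 2016-08-15 through 2016-08-17.
B but not A: 2016-07-26 through 2016-07-26.
Combining gives A △ B.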